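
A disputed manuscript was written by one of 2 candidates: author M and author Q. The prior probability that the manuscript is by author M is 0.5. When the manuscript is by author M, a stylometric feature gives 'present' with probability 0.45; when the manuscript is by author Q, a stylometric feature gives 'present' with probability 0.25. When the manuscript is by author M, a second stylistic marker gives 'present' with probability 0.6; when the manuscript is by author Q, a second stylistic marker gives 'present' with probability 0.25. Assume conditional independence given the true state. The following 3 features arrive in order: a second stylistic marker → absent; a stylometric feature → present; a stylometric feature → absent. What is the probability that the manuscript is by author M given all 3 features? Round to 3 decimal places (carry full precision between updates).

After a second stylistic marker='absent': P(author M) = 0.4·0.5000 / (0.4·0.5000 + 0.75·0.5000) ≈ 0.3478
After a stylometric feature='present': P(author M) = 0.45·0.3478 / (0.45·0.3478 + 0.25·0.6522) ≈ 0.4898
After a stylometric feature='absent': P(author M) = 0.55·0.4898 / (0.55·0.4898 + 0.75·0.5102) ≈ 0.4131

0.413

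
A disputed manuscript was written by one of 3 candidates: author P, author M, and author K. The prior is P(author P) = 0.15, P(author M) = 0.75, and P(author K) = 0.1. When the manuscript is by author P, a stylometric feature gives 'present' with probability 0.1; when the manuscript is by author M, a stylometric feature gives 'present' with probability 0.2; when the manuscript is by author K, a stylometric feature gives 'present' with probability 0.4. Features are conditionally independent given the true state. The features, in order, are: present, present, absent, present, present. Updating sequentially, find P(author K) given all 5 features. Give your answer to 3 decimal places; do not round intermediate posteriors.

After 'present': normaliser = 0.1·0.1500 + 0.2·0.7500 + 0.4·0.1000; P(author P) ≈ 0.0732, P(author M) ≈ 0.7317, P(author K) ≈ 0.1951
After 'present': normaliser = 0.1·0.0732 + 0.2·0.7317 + 0.4·0.1951; P(author P) ≈ 0.0316, P(author M) ≈ 0.6316, P(author K) ≈ 0.3368
After 'absent': normaliser = 0.9·0.0316 + 0.8·0.6316 + 0.6·0.3368; P(author P) ≈ 0.0386, P(author M) ≈ 0.6867, P(author K) ≈ 0.2747
After 'present': normaliser = 0.1·0.0386 + 0.2·0.6867 + 0.4·0.2747; P(author P) ≈ 0.0154, P(author M) ≈ 0.5470, P(author K) ≈ 0.4376
After 'present': normaliser = 0.1·0.0154 + 0.2·0.5470 + 0.4·0.4376; P(author P) ≈ 0.0054, P(author M) ≈ 0.3825, P(author K) ≈ 0.6121

0.612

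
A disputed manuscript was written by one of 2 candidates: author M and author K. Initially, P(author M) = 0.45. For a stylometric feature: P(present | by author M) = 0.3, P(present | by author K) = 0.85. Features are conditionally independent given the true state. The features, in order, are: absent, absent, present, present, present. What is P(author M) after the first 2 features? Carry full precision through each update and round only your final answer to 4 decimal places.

After 'absent': P(author M) = 0.7·0.4500 / (0.7·0.4500 + 0.15·0.5500) ≈ 0.7925
After 'absent': P(author M) = 0.7·0.7925 / (0.7·0.7925 + 0.15·0.2075) ≈ 0.9469

0.9469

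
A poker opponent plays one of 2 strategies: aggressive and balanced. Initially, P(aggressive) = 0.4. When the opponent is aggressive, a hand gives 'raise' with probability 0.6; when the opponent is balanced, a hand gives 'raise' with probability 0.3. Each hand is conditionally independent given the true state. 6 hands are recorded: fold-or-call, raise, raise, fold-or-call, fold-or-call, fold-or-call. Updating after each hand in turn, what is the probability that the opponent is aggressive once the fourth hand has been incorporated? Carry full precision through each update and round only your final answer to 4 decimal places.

Apply Bayes' rule sequentially, carrying P(aggressive) forward.
After 'fold-or-call': P(aggressive) = 0.4·0.4000 / (0.4·0.4000 + 0.7·0.6000) ≈ 0.2759
After 'raise': P(aggressive) = 0.6·0.2759 / (0.6·0.2759 + 0.3·0.7241) ≈ 0.4324
After 'raise': P(aggressive) = 0.6·0.4324 / (0.6·0.4324 + 0.3·0.5676) ≈ 0.6038
After 'fold-or-call': P(aggressive) = 0.4·0.6038 / (0.4·0.6038 + 0.7·0.3962) ≈ 0.4655

0.4655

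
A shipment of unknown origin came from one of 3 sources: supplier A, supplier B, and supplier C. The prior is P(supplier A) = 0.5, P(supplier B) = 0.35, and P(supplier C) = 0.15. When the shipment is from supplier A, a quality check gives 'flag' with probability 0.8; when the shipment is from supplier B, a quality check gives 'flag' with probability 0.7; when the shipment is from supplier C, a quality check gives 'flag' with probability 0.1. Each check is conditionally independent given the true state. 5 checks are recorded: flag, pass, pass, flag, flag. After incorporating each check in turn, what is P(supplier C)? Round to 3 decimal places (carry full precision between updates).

After 'flag': normaliser = 0.8·0.5000 + 0.7·0.3500 + 0.1·0.1500; P(supplier A) ≈ 0.6061, P(supplier B) ≈ 0.3712, P(supplier C) ≈ 0.0227
After 'pass': normaliser = 0.2·0.6061 + 0.3·0.3712 + 0.9·0.0227; P(supplier A) ≈ 0.4790, P(supplier B) ≈ 0.4401, P(supplier C) ≈ 0.0808
After 'pass': normaliser = 0.2·0.4790 + 0.3·0.4401 + 0.9·0.0808; P(supplier A) ≈ 0.3187, P(supplier B) ≈ 0.4392, P(supplier C) ≈ 0.2420
After 'flag': normaliser = 0.8·0.3187 + 0.7·0.4392 + 0.1·0.2420; P(supplier A) ≈ 0.4346, P(supplier B) ≈ 0.5241, P(supplier C) ≈ 0.0413
After 'flag': normaliser = 0.8·0.4346 + 0.7·0.5241 + 0.1·0.0413; P(supplier A) ≈ 0.4838, P(supplier B) ≈ 0.5105, P(supplier C) ≈ 0.0057

0.006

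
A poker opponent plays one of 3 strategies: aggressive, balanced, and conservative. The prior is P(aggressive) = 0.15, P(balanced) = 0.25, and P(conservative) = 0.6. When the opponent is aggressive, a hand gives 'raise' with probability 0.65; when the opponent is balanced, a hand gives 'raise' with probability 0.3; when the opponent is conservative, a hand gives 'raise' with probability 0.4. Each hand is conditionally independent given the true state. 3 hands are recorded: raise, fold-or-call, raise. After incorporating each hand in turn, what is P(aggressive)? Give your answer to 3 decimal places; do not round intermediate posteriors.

Each posterior becomes the prior for the next update.
After 'raise': normaliser = 0.65·0.1500 + 0.3·0.2500 + 0.4·0.6000; P(aggressive) ≈ 0.2364, P(balanced) ≈ 0.1818, P(conservative) ≈ 0.5818
After 'fold-or-call': normaliser = 0.35·0.2364 + 0.7·0.1818 + 0.6·0.5818; P(aggressive) ≈ 0.1480, P(balanced) ≈ 0.2276, P(conservative) ≈ 0.6244
After 'raise': normaliser = 0.65·0.1480 + 0.3·0.2276 + 0.4·0.6244; P(aggressive) ≈ 0.2322, P(balanced) ≈ 0.1649, P(conservative) ≈ 0.6029

0.232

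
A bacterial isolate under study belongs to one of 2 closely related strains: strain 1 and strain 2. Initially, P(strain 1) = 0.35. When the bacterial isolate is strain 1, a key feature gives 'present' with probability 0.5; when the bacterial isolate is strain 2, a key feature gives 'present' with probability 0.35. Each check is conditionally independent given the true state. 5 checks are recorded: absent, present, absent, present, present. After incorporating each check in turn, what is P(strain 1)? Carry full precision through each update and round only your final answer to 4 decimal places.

0.4816

After 'absent': P(strain 1) = 0.5·0.3500 / (0.5·0.3500 + 0.65·0.6500) ≈ 0.2929
After 'present': P(strain 1) = 0.5·0.2929 / (0.5·0.2929 + 0.35·0.7071) ≈ 0.3717
After 'absent': P(strain 1) = 0.5·0.3717 / (0.5·0.3717 + 0.65·0.6283) ≈ 0.3128
After 'present': P(strain 1) = 0.5·0.3128 / (0.5·0.3128 + 0.35·0.6872) ≈ 0.3940
After 'present': P(strain 1) = 0.5·0.3940 / (0.5·0.3940 + 0.35·0.6060) ≈ 0.4816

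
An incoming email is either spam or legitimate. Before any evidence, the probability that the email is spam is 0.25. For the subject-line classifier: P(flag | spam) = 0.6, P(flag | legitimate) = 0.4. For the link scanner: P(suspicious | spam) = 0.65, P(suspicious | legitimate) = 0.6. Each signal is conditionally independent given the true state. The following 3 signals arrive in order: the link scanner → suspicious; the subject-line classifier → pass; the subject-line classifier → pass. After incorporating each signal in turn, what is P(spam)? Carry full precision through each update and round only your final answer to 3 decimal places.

0.138

After the link scanner='suspicious': P(spam) = 0.65·0.2500 / (0.65·0.2500 + 0.6·0.7500) ≈ 0.2653
After the subject-line classifier='pass': P(spam) = 0.4·0.2653 / (0.4·0.2653 + 0.6·0.7347) ≈ 0.1940
After the subject-line classifier='pass': P(spam) = 0.4·0.1940 / (0.4·0.1940 + 0.6·0.8060) ≈ 0.1383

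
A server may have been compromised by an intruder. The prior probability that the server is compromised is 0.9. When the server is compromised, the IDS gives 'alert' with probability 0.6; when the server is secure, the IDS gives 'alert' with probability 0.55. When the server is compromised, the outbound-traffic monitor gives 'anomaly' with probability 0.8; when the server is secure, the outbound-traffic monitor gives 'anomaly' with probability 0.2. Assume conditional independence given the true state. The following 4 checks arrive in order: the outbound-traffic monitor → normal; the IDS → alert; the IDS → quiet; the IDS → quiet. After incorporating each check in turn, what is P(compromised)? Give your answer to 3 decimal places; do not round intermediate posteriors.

0.660

After the outbound-traffic monitor='normal': P(compromised) = 0.2·0.9000 / (0.2·0.9000 + 0.8·0.1000) ≈ 0.6923
After the IDS='alert': P(compromised) = 0.6·0.6923 / (0.6·0.6923 + 0.55·0.3077) ≈ 0.7105
After the IDS='quiet': P(compromised) = 0.4·0.7105 / (0.4·0.7105 + 0.45·0.2895) ≈ 0.6857
After the IDS='quiet': P(compromised) = 0.4·0.6857 / (0.4·0.6857 + 0.45·0.3143) ≈ 0.6598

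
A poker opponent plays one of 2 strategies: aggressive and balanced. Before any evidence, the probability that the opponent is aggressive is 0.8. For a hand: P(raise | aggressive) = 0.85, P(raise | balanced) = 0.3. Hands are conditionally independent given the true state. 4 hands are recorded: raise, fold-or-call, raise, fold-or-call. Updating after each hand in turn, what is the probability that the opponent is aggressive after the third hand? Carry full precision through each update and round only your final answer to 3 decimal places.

0.873

After 'raise': P(aggressive) = 0.85·0.8000 / (0.85·0.8000 + 0.3·0.2000) ≈ 0.9189
After 'fold-or-call': P(aggressive) = 0.15·0.9189 / (0.15·0.9189 + 0.7·0.0811) ≈ 0.7083
After 'raise': P(aggressive) = 0.85·0.7083 / (0.85·0.7083 + 0.3·0.2917) ≈ 0.8731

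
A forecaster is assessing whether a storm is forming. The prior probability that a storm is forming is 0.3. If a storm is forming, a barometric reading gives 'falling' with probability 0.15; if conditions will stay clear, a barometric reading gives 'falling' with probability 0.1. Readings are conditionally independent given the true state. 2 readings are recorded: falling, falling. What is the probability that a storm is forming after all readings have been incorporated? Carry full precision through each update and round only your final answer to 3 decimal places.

0.491

After 'falling': P(storm) = 0.15·0.3000 / (0.15·0.3000 + 0.1·0.7000) ≈ 0.3913
After 'falling': P(storm) = 0.15·0.3913 / (0.15·0.3913 + 0.1·0.6087) ≈ 0.4909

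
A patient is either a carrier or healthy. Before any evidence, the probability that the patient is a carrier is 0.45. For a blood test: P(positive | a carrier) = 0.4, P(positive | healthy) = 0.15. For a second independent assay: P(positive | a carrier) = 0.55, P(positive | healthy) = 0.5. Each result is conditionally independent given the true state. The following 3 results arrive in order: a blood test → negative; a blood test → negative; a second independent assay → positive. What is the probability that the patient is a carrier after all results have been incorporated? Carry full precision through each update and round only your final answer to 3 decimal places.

0.310

After a blood test='negative': P(carrier) = 0.6·0.4500 / (0.6·0.4500 + 0.85·0.5500) ≈ 0.3661
After a blood test='negative': P(carrier) = 0.6·0.3661 / (0.6·0.3661 + 0.85·0.6339) ≈ 0.2896
After a second independent assay='positive': P(carrier) = 0.55·0.2896 / (0.55·0.2896 + 0.5·0.7104) ≈ 0.3096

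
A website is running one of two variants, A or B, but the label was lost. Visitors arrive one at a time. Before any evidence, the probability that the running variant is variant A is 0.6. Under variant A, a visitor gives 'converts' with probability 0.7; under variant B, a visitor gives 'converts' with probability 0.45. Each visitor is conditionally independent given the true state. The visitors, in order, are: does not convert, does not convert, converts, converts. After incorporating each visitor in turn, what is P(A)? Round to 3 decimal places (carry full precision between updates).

0.519

After 'does not convert': P(A) = 0.3·0.6000 / (0.3·0.6000 + 0.55·0.4000) ≈ 0.4500
After 'does not convert': P(A) = 0.3·0.4500 / (0.3·0.4500 + 0.55·0.5500) ≈ 0.3086
After 'converts': P(A) = 0.7·0.3086 / (0.7·0.3086 + 0.45·0.6914) ≈ 0.4098
After 'converts': P(A) = 0.7·0.4098 / (0.7·0.4098 + 0.45·0.5902) ≈ 0.5192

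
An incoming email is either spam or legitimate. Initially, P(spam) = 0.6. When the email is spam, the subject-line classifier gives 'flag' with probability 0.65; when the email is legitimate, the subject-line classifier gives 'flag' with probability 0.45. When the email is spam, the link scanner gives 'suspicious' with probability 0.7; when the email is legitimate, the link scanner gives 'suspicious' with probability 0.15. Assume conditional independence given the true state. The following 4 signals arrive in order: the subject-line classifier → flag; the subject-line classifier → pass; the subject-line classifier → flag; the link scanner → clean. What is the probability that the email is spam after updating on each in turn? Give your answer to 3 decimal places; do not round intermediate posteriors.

0.413

After the subject-line classifier='flag': P(spam) = 0.65·0.6000 / (0.65·0.6000 + 0.45·0.4000) ≈ 0.6842
After the subject-line classifier='pass': P(spam) = 0.35·0.6842 / (0.35·0.6842 + 0.55·0.3158) ≈ 0.5796
After the subject-line classifier='flag': P(spam) = 0.65·0.5796 / (0.65·0.5796 + 0.45·0.4204) ≈ 0.6657
After the link scanner='clean': P(spam) = 0.3·0.6657 / (0.3·0.6657 + 0.85·0.3343) ≈ 0.4128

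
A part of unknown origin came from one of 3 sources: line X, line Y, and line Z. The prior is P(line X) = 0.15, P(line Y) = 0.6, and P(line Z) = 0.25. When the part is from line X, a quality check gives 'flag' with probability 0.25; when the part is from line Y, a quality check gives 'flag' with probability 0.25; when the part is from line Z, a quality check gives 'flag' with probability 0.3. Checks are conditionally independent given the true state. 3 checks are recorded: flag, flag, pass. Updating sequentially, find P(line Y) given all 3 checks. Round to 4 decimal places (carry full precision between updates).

0.5525

After 'flag': normaliser = 0.25·0.1500 + 0.25·0.6000 + 0.3·0.2500; P(line X) ≈ 0.1429, P(line Y) ≈ 0.5714, P(line Z) ≈ 0.2857
After 'flag': normaliser = 0.25·0.1429 + 0.25·0.5714 + 0.3·0.2857; P(line X) ≈ 0.1351, P(line Y) ≈ 0.5405, P(line Z) ≈ 0.3243
After 'pass': normaliser = 0.75·0.1351 + 0.75·0.5405 + 0.7·0.3243; P(line X) ≈ 0.1381, P(line Y) ≈ 0.5525, P(line Z) ≈ 0.3094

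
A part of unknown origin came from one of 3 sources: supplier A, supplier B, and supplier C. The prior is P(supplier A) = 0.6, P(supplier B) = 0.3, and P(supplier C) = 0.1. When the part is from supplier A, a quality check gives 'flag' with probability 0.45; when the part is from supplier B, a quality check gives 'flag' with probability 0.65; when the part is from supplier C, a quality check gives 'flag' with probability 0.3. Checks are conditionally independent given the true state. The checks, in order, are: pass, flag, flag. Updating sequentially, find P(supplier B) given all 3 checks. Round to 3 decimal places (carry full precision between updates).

After 'pass': normaliser = 0.55·0.6000 + 0.35·0.3000 + 0.7·0.1000; P(supplier A) ≈ 0.6535, P(supplier B) ≈ 0.2079, P(supplier C) ≈ 0.1386
After 'flag': normaliser = 0.45·0.6535 + 0.65·0.2079 + 0.3·0.1386; P(supplier A) ≈ 0.6246, P(supplier B) ≈ 0.2871, P(supplier C) ≈ 0.0883
After 'flag': normaliser = 0.45·0.6246 + 0.65·0.2871 + 0.3·0.0883; P(supplier A) ≈ 0.5688, P(supplier B) ≈ 0.3776, P(supplier C) ≈ 0.0536

0.378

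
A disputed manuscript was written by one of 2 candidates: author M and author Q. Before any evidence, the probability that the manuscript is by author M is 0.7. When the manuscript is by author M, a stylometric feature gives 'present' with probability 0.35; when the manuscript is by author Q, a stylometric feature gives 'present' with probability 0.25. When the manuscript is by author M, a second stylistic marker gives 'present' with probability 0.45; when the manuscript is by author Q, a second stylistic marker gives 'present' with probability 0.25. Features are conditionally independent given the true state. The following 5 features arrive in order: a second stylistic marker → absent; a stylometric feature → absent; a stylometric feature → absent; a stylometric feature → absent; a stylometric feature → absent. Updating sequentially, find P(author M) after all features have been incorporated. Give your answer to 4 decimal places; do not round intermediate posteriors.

0.4912

Each posterior becomes the prior for the next update.
After a second stylistic marker='absent': P(author M) = 0.55·0.7000 / (0.55·0.7000 + 0.75·0.3000) ≈ 0.6311
After a stylometric feature='absent': P(author M) = 0.65·0.6311 / (0.65·0.6311 + 0.75·0.3689) ≈ 0.5973
After a stylometric feature='absent': P(author M) = 0.65·0.5973 / (0.65·0.5973 + 0.75·0.4027) ≈ 0.5624
After a stylometric feature='absent': P(author M) = 0.65·0.5624 / (0.65·0.5624 + 0.75·0.4376) ≈ 0.5269
After a stylometric feature='absent': P(author M) = 0.65·0.5269 / (0.65·0.5269 + 0.75·0.4731) ≈ 0.4912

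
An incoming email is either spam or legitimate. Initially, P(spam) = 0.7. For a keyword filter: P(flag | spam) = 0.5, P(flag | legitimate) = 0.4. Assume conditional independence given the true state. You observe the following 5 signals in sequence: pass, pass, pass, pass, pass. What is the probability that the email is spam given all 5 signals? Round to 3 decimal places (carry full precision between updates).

0.484

After 'pass': P(spam) = 0.5·0.7000 / (0.5·0.7000 + 0.6·0.3000) ≈ 0.6604
After 'pass': P(spam) = 0.5·0.6604 / (0.5·0.6604 + 0.6·0.3396) ≈ 0.6184
After 'pass': P(spam) = 0.5·0.6184 / (0.5·0.6184 + 0.6·0.3816) ≈ 0.5745
After 'pass': P(spam) = 0.5·0.5745 / (0.5·0.5745 + 0.6·0.4255) ≈ 0.5295
After 'pass': P(spam) = 0.5·0.5295 / (0.5·0.5295 + 0.6·0.4705) ≈ 0.4839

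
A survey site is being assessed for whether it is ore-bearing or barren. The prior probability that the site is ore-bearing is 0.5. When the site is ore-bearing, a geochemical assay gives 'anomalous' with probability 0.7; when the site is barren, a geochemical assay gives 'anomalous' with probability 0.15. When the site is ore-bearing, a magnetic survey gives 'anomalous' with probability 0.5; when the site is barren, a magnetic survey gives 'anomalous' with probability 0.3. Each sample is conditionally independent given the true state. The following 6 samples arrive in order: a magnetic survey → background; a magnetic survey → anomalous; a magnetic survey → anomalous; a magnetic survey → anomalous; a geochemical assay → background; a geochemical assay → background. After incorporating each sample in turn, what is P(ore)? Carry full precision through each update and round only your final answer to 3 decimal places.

After a magnetic survey='background': P(ore) = 0.5·0.5000 / (0.5·0.5000 + 0.7·0.5000) ≈ 0.4167
After a magnetic survey='anomalous': P(ore) = 0.5·0.4167 / (0.5·0.4167 + 0.3·0.5833) ≈ 0.5435
After a magnetic survey='anomalous': P(ore) = 0.5·0.5435 / (0.5·0.5435 + 0.3·0.4565) ≈ 0.6649
After a magnetic survey='anomalous': P(ore) = 0.5·0.6649 / (0.5·0.6649 + 0.3·0.3351) ≈ 0.7678
After a geochemical assay='background': P(ore) = 0.3·0.7678 / (0.3·0.7678 + 0.85·0.2322) ≈ 0.5386
After a geochemical assay='background': P(ore) = 0.3·0.5386 / (0.3·0.5386 + 0.85·0.4614) ≈ 0.2917

0.292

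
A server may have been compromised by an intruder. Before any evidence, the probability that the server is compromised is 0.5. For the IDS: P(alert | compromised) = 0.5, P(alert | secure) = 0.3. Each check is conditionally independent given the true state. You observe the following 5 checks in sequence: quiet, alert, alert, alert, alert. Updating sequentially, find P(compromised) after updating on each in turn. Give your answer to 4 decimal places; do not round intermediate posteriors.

0.8464

Each posterior becomes the prior for the next update.
After 'quiet': P(compromised) = 0.5·0.5000 / (0.5·0.5000 + 0.7·0.5000) ≈ 0.4167
After 'alert': P(compromised) = 0.5·0.4167 / (0.5·0.4167 + 0.3·0.5833) ≈ 0.5435
After 'alert': P(compromised) = 0.5·0.5435 / (0.5·0.5435 + 0.3·0.4565) ≈ 0.6649
After 'alert': P(compromised) = 0.5·0.6649 / (0.5·0.6649 + 0.3·0.3351) ≈ 0.7678
After 'alert': P(compromised) = 0.5·0.7678 / (0.5·0.7678 + 0.3·0.2322) ≈ 0.8464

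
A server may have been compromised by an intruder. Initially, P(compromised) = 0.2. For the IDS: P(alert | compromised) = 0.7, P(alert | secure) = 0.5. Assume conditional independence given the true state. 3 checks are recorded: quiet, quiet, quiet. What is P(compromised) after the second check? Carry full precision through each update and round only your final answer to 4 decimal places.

0.0826

After 'quiet': P(compromised) = 0.3·0.2000 / (0.3·0.2000 + 0.5·0.8000) ≈ 0.1304
After 'quiet': P(compromised) = 0.3·0.1304 / (0.3·0.1304 + 0.5·0.8696) ≈ 0.0826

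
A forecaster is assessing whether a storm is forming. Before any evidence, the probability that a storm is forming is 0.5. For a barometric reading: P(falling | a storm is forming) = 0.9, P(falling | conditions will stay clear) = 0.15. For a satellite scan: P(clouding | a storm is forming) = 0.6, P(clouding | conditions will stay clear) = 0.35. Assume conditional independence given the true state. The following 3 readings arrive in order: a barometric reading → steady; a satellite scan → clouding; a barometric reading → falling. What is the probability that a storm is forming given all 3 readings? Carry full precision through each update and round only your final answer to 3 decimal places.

0.548

After a barometric reading='steady': P(storm) = 0.1·0.5000 / (0.1·0.5000 + 0.85·0.5000) ≈ 0.1053
After a satellite scan='clouding': P(storm) = 0.6·0.1053 / (0.6·0.1053 + 0.35·0.8947) ≈ 0.1678
After a barometric reading='falling': P(storm) = 0.9·0.1678 / (0.9·0.1678 + 0.15·0.8322) ≈ 0.5475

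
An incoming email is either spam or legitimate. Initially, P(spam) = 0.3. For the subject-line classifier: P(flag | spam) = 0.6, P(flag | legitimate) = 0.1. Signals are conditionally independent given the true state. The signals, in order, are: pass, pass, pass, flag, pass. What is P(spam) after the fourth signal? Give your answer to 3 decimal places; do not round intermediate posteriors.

0.184

After 'pass': P(spam) = 0.4·0.3000 / (0.4·0.3000 + 0.9·0.7000) ≈ 0.1600
After 'pass': P(spam) = 0.4·0.1600 / (0.4·0.1600 + 0.9·0.8400) ≈ 0.0780
After 'pass': P(spam) = 0.4·0.0780 / (0.4·0.0780 + 0.9·0.9220) ≈ 0.0363
After 'flag': P(spam) = 0.6·0.0363 / (0.6·0.0363 + 0.1·0.9637) ≈ 0.1842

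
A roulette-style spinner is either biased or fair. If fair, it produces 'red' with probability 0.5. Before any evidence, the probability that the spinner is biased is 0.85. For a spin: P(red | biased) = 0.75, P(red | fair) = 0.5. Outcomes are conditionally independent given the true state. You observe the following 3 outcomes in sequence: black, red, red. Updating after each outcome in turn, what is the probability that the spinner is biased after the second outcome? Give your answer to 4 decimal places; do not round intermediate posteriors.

0.8095

Each posterior becomes the prior for the next update.
After 'black': P(biased) = 0.25·0.8500 / (0.25·0.8500 + 0.5·0.1500) ≈ 0.7391
After 'red': P(biased) = 0.75·0.7391 / (0.75·0.7391 + 0.5·0.2609) ≈ 0.8095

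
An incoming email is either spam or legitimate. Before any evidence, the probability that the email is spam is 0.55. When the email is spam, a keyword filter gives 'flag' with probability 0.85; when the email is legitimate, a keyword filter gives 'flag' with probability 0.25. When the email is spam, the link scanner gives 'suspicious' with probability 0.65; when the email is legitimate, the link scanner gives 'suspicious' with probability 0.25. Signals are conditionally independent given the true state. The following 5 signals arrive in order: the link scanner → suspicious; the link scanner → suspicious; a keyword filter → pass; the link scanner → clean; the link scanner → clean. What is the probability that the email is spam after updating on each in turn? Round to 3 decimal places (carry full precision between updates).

Each posterior becomes the prior for the next update.
After the link scanner='suspicious': P(spam) = 0.65·0.5500 / (0.65·0.5500 + 0.25·0.4500) ≈ 0.7606
After the link scanner='suspicious': P(spam) = 0.65·0.7606 / (0.65·0.7606 + 0.25·0.2394) ≈ 0.8920
After a keyword filter='pass': P(spam) = 0.15·0.8920 / (0.15·0.8920 + 0.75·0.1080) ≈ 0.6230
After the link scanner='clean': P(spam) = 0.35·0.6230 / (0.35·0.6230 + 0.75·0.3770) ≈ 0.4354
After the link scanner='clean': P(spam) = 0.35·0.4354 / (0.35·0.4354 + 0.75·0.5646) ≈ 0.2646

0.265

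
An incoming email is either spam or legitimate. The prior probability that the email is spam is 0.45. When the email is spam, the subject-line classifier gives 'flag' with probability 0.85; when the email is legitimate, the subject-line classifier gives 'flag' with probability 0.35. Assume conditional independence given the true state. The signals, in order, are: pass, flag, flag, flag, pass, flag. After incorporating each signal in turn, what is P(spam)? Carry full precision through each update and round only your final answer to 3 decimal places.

0.602

After 'pass': P(spam) = 0.15·0.4500 / (0.15·0.4500 + 0.65·0.5500) ≈ 0.1588
After 'flag': P(spam) = 0.85·0.1588 / (0.85·0.1588 + 0.35·0.8412) ≈ 0.3144
After 'flag': P(spam) = 0.85·0.3144 / (0.85·0.3144 + 0.35·0.6856) ≈ 0.5269
After 'flag': P(spam) = 0.85·0.5269 / (0.85·0.5269 + 0.35·0.4731) ≈ 0.7301
After 'pass': P(spam) = 0.15·0.7301 / (0.15·0.7301 + 0.65·0.2699) ≈ 0.3843
After 'flag': P(spam) = 0.85·0.3843 / (0.85·0.3843 + 0.35·0.6157) ≈ 0.6025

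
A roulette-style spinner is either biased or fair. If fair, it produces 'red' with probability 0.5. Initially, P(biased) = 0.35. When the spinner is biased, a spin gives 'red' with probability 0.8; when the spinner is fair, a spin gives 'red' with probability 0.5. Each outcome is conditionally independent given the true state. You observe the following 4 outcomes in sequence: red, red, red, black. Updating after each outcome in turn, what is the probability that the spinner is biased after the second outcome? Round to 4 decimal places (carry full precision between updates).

After 'red': P(biased) = 0.8·0.3500 / (0.8·0.3500 + 0.5·0.6500) ≈ 0.4628
After 'red': P(biased) = 0.8·0.4628 / (0.8·0.4628 + 0.5·0.5372) ≈ 0.5796

0.5796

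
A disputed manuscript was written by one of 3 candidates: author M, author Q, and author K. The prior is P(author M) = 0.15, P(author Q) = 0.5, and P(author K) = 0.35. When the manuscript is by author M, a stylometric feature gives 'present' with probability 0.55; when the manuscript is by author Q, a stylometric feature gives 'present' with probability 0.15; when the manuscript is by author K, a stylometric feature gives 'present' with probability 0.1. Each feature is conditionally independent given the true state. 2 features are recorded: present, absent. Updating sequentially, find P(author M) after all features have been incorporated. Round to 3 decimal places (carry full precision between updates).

Apply Bayes' rule sequentially, carrying P(author M) forward.
After 'present': normaliser = 0.55·0.1500 + 0.15·0.5000 + 0.1·0.3500; P(author M) ≈ 0.4286, P(author Q) ≈ 0.3896, P(author K) ≈ 0.1818
After 'absent': normaliser = 0.45·0.4286 + 0.85·0.3896 + 0.9·0.1818; P(author M) ≈ 0.2805, P(author Q) ≈ 0.4816, P(author K) ≈ 0.2380

0.280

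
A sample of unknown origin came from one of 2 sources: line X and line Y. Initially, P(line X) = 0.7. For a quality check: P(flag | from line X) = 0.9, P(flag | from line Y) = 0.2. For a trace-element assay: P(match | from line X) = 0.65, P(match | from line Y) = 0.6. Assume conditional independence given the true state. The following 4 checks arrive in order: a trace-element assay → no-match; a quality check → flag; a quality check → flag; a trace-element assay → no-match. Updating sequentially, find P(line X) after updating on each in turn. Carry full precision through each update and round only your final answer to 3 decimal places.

0.973

Apply Bayes' rule sequentially, carrying P(line X) forward.
After a trace-element assay='no-match': P(line X) = 0.35·0.7000 / (0.35·0.7000 + 0.4·0.3000) ≈ 0.6712
After a quality check='flag': P(line X) = 0.9·0.6712 / (0.9·0.6712 + 0.2·0.3288) ≈ 0.9018
After a quality check='flag': P(line X) = 0.9·0.9018 / (0.9·0.9018 + 0.2·0.0982) ≈ 0.9764
After a trace-element assay='no-match': P(line X) = 0.35·0.9764 / (0.35·0.9764 + 0.4·0.0236) ≈ 0.9731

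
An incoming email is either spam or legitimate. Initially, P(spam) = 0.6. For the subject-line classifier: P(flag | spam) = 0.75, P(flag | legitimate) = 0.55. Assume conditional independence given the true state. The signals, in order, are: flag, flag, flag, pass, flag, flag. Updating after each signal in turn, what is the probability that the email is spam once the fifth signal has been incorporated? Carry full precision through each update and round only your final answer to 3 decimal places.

After 'flag': P(spam) = 0.75·0.6000 / (0.75·0.6000 + 0.55·0.4000) ≈ 0.6716
After 'flag': P(spam) = 0.75·0.6716 / (0.75·0.6716 + 0.55·0.3284) ≈ 0.7361
After 'flag': P(spam) = 0.75·0.7361 / (0.75·0.7361 + 0.55·0.2639) ≈ 0.7918
After 'pass': P(spam) = 0.25·0.7918 / (0.25·0.7918 + 0.45·0.2082) ≈ 0.6788
After 'flag': P(spam) = 0.75·0.6788 / (0.75·0.6788 + 0.55·0.3212) ≈ 0.7424

0.742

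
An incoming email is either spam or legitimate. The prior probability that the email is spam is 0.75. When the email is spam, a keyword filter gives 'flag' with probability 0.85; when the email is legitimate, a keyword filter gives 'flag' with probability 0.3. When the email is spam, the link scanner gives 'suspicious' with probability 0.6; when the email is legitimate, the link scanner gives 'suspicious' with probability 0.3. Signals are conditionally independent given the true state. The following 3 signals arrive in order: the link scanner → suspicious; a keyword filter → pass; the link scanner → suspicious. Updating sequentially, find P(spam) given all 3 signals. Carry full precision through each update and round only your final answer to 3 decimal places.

0.720

After the link scanner='suspicious': P(spam) = 0.6·0.7500 / (0.6·0.7500 + 0.3·0.2500) ≈ 0.8571
After a keyword filter='pass': P(spam) = 0.15·0.8571 / (0.15·0.8571 + 0.7·0.1429) ≈ 0.5625
After the link scanner='suspicious': P(spam) = 0.6·0.5625 / (0.6·0.5625 + 0.3·0.4375) ≈ 0.7200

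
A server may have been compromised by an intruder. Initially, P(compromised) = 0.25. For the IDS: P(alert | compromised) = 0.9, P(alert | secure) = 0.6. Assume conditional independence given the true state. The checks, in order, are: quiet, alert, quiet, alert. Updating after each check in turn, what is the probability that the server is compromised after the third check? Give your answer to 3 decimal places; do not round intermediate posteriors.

After 'quiet': P(compromised) = 0.1·0.2500 / (0.1·0.2500 + 0.4·0.7500) ≈ 0.0769
After 'alert': P(compromised) = 0.9·0.0769 / (0.9·0.0769 + 0.6·0.9231) ≈ 0.1111
After 'quiet': P(compromised) = 0.1·0.1111 / (0.1·0.1111 + 0.4·0.8889) ≈ 0.0303

0.030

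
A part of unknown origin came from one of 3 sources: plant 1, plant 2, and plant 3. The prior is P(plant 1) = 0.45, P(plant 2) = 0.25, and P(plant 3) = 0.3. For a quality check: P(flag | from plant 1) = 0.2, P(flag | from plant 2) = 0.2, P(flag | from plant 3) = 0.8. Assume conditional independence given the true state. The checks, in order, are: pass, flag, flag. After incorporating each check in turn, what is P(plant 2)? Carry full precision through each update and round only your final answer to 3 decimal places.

Apply Bayes' rule sequentially, carrying P(plant 2) forward.
After 'pass': normaliser = 0.8·0.4500 + 0.8·0.2500 + 0.2·0.3000; P(plant 1) ≈ 0.5806, P(plant 2) ≈ 0.3226, P(plant 3) ≈ 0.0968
After 'flag': normaliser = 0.2·0.5806 + 0.2·0.3226 + 0.8·0.0968; P(plant 1) ≈ 0.4500, P(plant 2) ≈ 0.2500, P(plant 3) ≈ 0.3000
After 'flag': normaliser = 0.2·0.4500 + 0.2·0.2500 + 0.8·0.3000; P(plant 1) ≈ 0.2368, P(plant 2) ≈ 0.1316, P(plant 3) ≈ 0.6316

0.132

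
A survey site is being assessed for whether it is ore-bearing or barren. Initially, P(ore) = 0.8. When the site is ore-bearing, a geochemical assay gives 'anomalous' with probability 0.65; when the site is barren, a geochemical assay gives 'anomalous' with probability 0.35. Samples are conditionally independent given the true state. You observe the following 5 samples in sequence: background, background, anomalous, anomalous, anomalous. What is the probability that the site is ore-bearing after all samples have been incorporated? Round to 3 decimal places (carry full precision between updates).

After 'background': P(ore) = 0.35·0.8000 / (0.35·0.8000 + 0.65·0.2000) ≈ 0.6829
After 'background': P(ore) = 0.35·0.6829 / (0.35·0.6829 + 0.65·0.3171) ≈ 0.5370
After 'anomalous': P(ore) = 0.65·0.5370 / (0.65·0.5370 + 0.35·0.4630) ≈ 0.6829
After 'anomalous': P(ore) = 0.65·0.6829 / (0.65·0.6829 + 0.35·0.3171) ≈ 0.8000
After 'anomalous': P(ore) = 0.65·0.8000 / (0.65·0.8000 + 0.35·0.2000) ≈ 0.8814

0.881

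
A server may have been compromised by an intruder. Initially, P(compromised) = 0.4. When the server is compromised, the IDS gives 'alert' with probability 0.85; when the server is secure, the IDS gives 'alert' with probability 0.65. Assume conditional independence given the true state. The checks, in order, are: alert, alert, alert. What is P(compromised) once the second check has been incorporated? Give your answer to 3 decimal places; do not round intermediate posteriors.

0.533

After 'alert': P(compromised) = 0.85·0.4000 / (0.85·0.4000 + 0.65·0.6000) ≈ 0.4658
After 'alert': P(compromised) = 0.85·0.4658 / (0.85·0.4658 + 0.65·0.5342) ≈ 0.5327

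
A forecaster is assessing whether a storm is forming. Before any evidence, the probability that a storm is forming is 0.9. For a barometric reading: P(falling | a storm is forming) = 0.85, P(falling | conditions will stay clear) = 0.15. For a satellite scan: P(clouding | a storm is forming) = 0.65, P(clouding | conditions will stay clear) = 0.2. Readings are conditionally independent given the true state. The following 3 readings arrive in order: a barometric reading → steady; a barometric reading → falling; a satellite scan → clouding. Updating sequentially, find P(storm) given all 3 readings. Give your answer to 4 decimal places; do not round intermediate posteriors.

Each posterior becomes the prior for the next update.
After a barometric reading='steady': P(storm) = 0.15·0.9000 / (0.15·0.9000 + 0.85·0.1000) ≈ 0.6136
After a barometric reading='falling': P(storm) = 0.85·0.6136 / (0.85·0.6136 + 0.15·0.3864) ≈ 0.9000
After a satellite scan='clouding': P(storm) = 0.65·0.9000 / (0.65·0.9000 + 0.2·0.1000) ≈ 0.9669

0.9669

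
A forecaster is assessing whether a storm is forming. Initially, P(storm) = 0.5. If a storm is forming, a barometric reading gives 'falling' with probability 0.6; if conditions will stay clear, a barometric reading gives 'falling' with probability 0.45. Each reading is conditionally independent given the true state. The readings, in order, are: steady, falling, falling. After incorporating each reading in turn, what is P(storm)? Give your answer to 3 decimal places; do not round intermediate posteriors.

0.564

After 'steady': P(storm) = 0.4·0.5000 / (0.4·0.5000 + 0.55·0.5000) ≈ 0.4211
After 'falling': P(storm) = 0.6·0.4211 / (0.6·0.4211 + 0.45·0.5789) ≈ 0.4923
After 'falling': P(storm) = 0.6·0.4923 / (0.6·0.4923 + 0.45·0.5077) ≈ 0.5639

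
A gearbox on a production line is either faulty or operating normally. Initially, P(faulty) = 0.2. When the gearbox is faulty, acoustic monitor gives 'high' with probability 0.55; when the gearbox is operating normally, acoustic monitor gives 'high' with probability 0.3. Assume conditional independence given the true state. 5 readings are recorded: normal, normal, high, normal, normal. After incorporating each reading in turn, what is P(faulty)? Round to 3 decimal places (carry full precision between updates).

0.073

After 'normal': P(faulty) = 0.45·0.2000 / (0.45·0.2000 + 0.7·0.8000) ≈ 0.1385
After 'normal': P(faulty) = 0.45·0.1385 / (0.45·0.1385 + 0.7·0.8615) ≈ 0.0936
After 'high': P(faulty) = 0.55·0.0936 / (0.55·0.0936 + 0.3·0.9064) ≈ 0.1592
After 'normal': P(faulty) = 0.45·0.1592 / (0.45·0.1592 + 0.7·0.8408) ≈ 0.1085
After 'normal': P(faulty) = 0.45·0.1085 / (0.45·0.1085 + 0.7·0.8915) ≈ 0.0726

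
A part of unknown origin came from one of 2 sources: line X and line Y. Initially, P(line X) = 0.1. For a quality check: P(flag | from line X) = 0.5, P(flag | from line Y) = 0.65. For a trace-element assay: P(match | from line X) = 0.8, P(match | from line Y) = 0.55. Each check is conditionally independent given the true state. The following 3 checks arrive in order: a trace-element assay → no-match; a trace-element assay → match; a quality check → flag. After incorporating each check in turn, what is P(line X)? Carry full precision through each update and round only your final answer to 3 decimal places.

After a trace-element assay='no-match': P(line X) = 0.2·0.1000 / (0.2·0.1000 + 0.45·0.9000) ≈ 0.0471
After a trace-element assay='match': P(line X) = 0.8·0.0471 / (0.8·0.0471 + 0.55·0.9529) ≈ 0.0670
After a quality check='flag': P(line X) = 0.5·0.0670 / (0.5·0.0670 + 0.65·0.9330) ≈ 0.0524

0.052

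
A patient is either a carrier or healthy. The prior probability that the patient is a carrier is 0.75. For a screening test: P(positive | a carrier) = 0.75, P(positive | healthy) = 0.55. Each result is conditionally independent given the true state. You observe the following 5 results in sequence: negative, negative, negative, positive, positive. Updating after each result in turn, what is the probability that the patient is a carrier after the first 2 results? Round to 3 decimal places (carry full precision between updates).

After 'negative': P(carrier) = 0.25·0.7500 / (0.25·0.7500 + 0.45·0.2500) ≈ 0.6250
After 'negative': P(carrier) = 0.25·0.6250 / (0.25·0.6250 + 0.45·0.3750) ≈ 0.4808

0.481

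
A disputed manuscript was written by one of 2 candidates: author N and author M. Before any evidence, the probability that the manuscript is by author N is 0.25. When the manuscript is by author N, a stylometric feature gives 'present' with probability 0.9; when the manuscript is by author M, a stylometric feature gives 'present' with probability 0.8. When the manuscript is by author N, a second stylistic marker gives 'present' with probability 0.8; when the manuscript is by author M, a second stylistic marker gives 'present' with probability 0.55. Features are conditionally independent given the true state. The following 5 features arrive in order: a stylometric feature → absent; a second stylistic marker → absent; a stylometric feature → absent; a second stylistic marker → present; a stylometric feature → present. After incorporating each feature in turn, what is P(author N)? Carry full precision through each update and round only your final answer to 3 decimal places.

After a stylometric feature='absent': P(author N) = 0.1·0.2500 / (0.1·0.2500 + 0.2·0.7500) ≈ 0.1429
After a second stylistic marker='absent': P(author N) = 0.2·0.1429 / (0.2·0.1429 + 0.45·0.8571) ≈ 0.0690
After a stylometric feature='absent': P(author N) = 0.1·0.0690 / (0.1·0.0690 + 0.2·0.9310) ≈ 0.0357
After a second stylistic marker='present': P(author N) = 0.8·0.0357 / (0.8·0.0357 + 0.55·0.9643) ≈ 0.0511
After a stylometric feature='present': P(author N) = 0.9·0.0511 / (0.9·0.0511 + 0.8·0.9489) ≈ 0.0571

0.057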